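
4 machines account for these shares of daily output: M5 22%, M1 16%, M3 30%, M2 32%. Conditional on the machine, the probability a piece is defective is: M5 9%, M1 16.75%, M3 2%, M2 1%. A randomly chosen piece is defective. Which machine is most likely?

M1

Compute prior × likelihood for every hypothesis:
  M5: 0.22 × 0.09 = 0.0198
  M1: 0.16 × 0.1675 = 0.0268
  M3: 0.3 × 0.02 = 0.006
  M2: 0.32 × 0.01 = 0.0032
Total = 0.0558.
Largest term belongs to M1, so M1 is most probable.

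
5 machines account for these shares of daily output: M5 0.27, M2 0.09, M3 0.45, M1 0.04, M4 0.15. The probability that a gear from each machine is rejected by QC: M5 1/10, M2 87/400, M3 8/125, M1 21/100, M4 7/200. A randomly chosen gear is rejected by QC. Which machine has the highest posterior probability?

Unnormalized posteriors (prior × likelihood):
  M5: 0.27 × 0.1 = 0.027
  M2: 0.09 × 0.2175 = 0.019575
  M3: 0.45 × 0.064 = 0.0288
  M1: 0.04 × 0.21 = 0.0084
  M4: 0.15 × 0.035 = 0.00525
Normalizing constant = 0.089025.
Largest term belongs to M3, so M3 is most probable.

M3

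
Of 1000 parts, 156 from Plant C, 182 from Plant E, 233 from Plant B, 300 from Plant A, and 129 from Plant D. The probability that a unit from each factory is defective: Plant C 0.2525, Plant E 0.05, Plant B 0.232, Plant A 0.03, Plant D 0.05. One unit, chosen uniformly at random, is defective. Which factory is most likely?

Compute prior × likelihood for every hypothesis:
  Plant C: 0.156 × 0.2525 = 0.03939
  Plant E: 0.182 × 0.05 = 0.0091
  Plant B: 0.233 × 0.232 = 0.054056
  Plant A: 0.3 × 0.03 = 0.009
  Plant D: 0.129 × 0.05 = 0.00645
Total = 0.117996.
Largest term belongs to Plant B, so Plant B is most probable.

Plant B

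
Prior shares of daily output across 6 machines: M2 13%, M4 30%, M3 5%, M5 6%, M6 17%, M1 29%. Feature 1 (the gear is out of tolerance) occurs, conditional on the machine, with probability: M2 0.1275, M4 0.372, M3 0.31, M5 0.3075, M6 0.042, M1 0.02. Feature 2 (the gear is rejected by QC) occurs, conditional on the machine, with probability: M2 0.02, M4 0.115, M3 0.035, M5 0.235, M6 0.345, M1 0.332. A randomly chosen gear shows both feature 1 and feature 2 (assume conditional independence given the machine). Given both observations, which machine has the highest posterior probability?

M4

Prior × likelihood for each hypothesis:
  M2: 0.13 × 0.1275 × 0.02 = 0.0003315
  M4: 0.3 × 0.372 × 0.115 = 0.012834
  M3: 0.05 × 0.31 × 0.035 = 0.0005425
  M5: 0.06 × 0.3075 × 0.235 = 0.00433575
  M6: 0.17 × 0.042 × 0.345 = 0.0024633
  M1: 0.29 × 0.02 × 0.332 = 0.0019256
Total = 0.02243265.
Largest term belongs to M4, so M4 is most probable.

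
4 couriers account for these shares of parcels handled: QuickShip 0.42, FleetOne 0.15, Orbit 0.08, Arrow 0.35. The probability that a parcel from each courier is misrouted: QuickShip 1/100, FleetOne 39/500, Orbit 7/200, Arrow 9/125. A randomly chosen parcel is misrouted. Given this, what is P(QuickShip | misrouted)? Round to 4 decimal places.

0.0957

By Bayes' rule, posterior ∝ prior × likelihood:
  QuickShip: 0.42 × 0.01 = 0.0042
  FleetOne: 0.15 × 0.078 = 0.0117
  Orbit: 0.08 × 0.035 = 0.0028
  Arrow: 0.35 × 0.072 = 0.0252
Total = 0.0439.
P(QuickShip | evidence) = 0.0042 / 0.0439 ≈ 0.0957.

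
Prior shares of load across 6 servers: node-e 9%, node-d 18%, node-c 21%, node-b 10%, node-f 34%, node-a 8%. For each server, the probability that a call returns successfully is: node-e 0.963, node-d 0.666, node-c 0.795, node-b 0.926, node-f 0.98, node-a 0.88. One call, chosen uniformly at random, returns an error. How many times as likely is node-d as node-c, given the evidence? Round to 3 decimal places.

Taking complements, P(error | each) = node-e 0.037, node-d 0.334, node-c 0.205, node-b 0.074, node-f 0.02, node-a 0.12.
Prior × likelihood for each hypothesis:
  node-e: 0.09 × 0.037 = 0.00333
  node-d: 0.18 × 0.334 = 0.06012
  node-c: 0.21 × 0.205 = 0.04305
  node-b: 0.1 × 0.074 = 0.0074
  node-f: 0.34 × 0.02 = 0.0068
  node-a: 0.08 × 0.12 = 0.0096
Total = 0.1303.
The ratio is 0.06012 / 0.04305 (the normalizer cancels) = 1.397.

1.397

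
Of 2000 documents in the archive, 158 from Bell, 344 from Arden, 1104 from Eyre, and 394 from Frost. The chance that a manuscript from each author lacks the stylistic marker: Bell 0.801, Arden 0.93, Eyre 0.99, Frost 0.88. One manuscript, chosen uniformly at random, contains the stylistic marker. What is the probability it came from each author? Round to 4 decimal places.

Bell 0.2762, Arden 0.2115, Eyre 0.0970, Frost 0.4153

Taking complements, P(marker | each) = Bell 0.199, Arden 0.07, Eyre 0.01, Frost 0.12.
By Bayes' rule, posterior ∝ prior × likelihood:
  Bell: 0.079 × 0.199 = 0.015721
  Arden: 0.172 × 0.07 = 0.01204
  Eyre: 0.552 × 0.01 = 0.00552
  Frost: 0.197 × 0.12 = 0.02364
Normalizing constant = 0.056921.
P(Bell | marker) = 0.015721/0.056921 ≈ 0.2762
P(Arden | marker) = 0.01204/0.056921 ≈ 0.2115
P(Eyre | marker) = 0.00552/0.056921 ≈ 0.0970
P(Frost | marker) = 0.02364/0.056921 ≈ 0.4153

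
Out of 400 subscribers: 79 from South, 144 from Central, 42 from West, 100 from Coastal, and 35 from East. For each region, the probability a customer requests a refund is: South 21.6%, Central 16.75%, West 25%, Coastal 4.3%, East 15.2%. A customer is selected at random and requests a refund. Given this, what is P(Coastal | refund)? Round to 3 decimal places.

0.070

By Bayes' rule, posterior ∝ prior × likelihood:
  South: 0.1975 × 0.216 = 0.04266
  Central: 0.36 × 0.1675 = 0.0603
  West: 0.105 × 0.25 = 0.02625
  Coastal: 0.25 × 0.043 = 0.01075
  East: 0.0875 × 0.152 = 0.0133
Sum = 0.15326.
P(Coastal | evidence) = 0.01075 / 0.15326 ≈ 0.070.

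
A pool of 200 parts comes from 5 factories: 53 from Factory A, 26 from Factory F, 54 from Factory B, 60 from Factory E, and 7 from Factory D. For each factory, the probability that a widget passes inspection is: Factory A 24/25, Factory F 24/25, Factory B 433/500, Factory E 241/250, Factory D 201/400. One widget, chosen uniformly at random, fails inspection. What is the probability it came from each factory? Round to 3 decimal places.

Taking complements, P(nonconforming | each) = Factory A 0.04, Factory F 0.04, Factory B 0.134, Factory E 0.036, Factory D 0.4975.
Unnormalized posteriors (prior × likelihood):
  Factory A: 0.265 × 0.04 = 0.0106
  Factory F: 0.13 × 0.04 = 0.0052
  Factory B: 0.27 × 0.134 = 0.03618
  Factory E: 0.3 × 0.036 = 0.0108
  Factory D: 0.035 × 0.4975 = 0.0174125
Sum = 0.0801925.
P(Factory A | nonconforming) = 0.0106/0.0801925 ≈ 0.132
P(Factory F | nonconforming) = 0.0052/0.0801925 ≈ 0.065
P(Factory B | nonconforming) = 0.03618/0.0801925 ≈ 0.451
P(Factory E | nonconforming) = 0.0108/0.0801925 ≈ 0.135
P(Factory D | nonconforming) = 0.0174125/0.0801925 ≈ 0.217
(Check: 0.132+0.065+0.451+0.135+0.217 = 1.000.)

Factory A 0.132, Factory F 0.065, Factory B 0.451, Factory E 0.135, Factory D 0.217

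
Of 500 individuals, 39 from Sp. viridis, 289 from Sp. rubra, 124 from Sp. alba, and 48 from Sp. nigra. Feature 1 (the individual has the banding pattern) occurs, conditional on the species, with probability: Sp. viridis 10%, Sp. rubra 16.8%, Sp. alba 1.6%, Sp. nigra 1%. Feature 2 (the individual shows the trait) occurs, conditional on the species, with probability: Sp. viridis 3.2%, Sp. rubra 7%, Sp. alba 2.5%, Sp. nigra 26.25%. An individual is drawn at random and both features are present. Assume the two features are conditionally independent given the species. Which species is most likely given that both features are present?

Unnormalized posteriors (prior × likelihood):
  Sp. viridis: 0.078 × 0.1 × 0.032 = 0.0002496
  Sp. rubra: 0.578 × 0.168 × 0.07 = 0.00679728
  Sp. alba: 0.248 × 0.016 × 0.025 = 0.0000992
  Sp. nigra: 0.096 × 0.01 × 0.2625 = 0.000252
Total = 0.00739808.
Largest term belongs to Sp. rubra, so Sp. rubra is most probable.

Sp. rubra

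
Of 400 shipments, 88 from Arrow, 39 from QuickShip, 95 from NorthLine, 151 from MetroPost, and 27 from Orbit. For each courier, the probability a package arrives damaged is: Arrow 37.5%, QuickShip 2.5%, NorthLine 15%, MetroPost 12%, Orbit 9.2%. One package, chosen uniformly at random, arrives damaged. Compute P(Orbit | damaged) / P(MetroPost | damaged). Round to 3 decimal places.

0.137

Unnormalized posteriors (prior × likelihood):
  Arrow: 0.22 × 0.375 = 0.0825
  QuickShip: 0.0975 × 0.025 = 0.0024375
  NorthLine: 0.2375 × 0.15 = 0.035625
  MetroPost: 0.3775 × 0.12 = 0.0453
  Orbit: 0.0675 × 0.092 = 0.00621
Sum = 0.1720725.
The ratio is 0.00621 / 0.0453 (the normalizer cancels) = 0.137.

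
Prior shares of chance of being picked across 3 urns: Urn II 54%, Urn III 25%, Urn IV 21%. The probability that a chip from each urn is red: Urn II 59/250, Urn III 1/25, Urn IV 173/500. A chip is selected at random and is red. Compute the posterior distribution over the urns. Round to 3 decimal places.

Urn II 0.607, Urn III 0.048, Urn IV 0.346

Compute prior × likelihood for every hypothesis:
  Urn II: 0.54 × 0.236 = 0.12744
  Urn III: 0.25 × 0.04 = 0.01
  Urn IV: 0.21 × 0.346 = 0.07266
Sum = 0.2101.
P(Urn II | red) = 0.12744/0.2101 ≈ 0.607
P(Urn III | red) = 0.01/0.2101 ≈ 0.048
P(Urn IV | red) = 0.07266/0.2101 ≈ 0.346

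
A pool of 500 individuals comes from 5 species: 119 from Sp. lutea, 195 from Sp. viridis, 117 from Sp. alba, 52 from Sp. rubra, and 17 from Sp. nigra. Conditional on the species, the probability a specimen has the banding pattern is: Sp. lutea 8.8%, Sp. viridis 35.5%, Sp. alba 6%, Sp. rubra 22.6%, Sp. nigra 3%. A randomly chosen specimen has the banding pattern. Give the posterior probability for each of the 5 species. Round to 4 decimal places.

Sp. lutea 0.1058, Sp. viridis 0.6994, Sp. alba 0.0709, Sp. rubra 0.1187, Sp. nigra 0.0052

Compute prior × likelihood for every hypothesis:
  Sp. lutea: 0.238 × 0.088 = 0.020944
  Sp. viridis: 0.39 × 0.355 = 0.13845
  Sp. alba: 0.234 × 0.06 = 0.01404
  Sp. rubra: 0.104 × 0.226 = 0.023504
  Sp. nigra: 0.034 × 0.03 = 0.00102
Normalizing constant = 0.197958.
P(Sp. lutea | banded) = 0.020944/0.197958 ≈ 0.1058
P(Sp. viridis | banded) = 0.13845/0.197958 ≈ 0.6994
P(Sp. alba | banded) = 0.01404/0.197958 ≈ 0.0709
P(Sp. rubra | banded) = 0.023504/0.197958 ≈ 0.1187
P(Sp. nigra | banded) = 0.00102/0.197958 ≈ 0.0052
(Check: 0.1058+0.6994+0.0709+0.1187+0.0052 = 1.0000.)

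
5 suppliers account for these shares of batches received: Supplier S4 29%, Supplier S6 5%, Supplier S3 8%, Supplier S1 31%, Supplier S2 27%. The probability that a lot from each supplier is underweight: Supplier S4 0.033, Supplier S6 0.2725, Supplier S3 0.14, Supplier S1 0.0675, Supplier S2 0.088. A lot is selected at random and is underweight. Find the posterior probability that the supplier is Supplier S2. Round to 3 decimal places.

0.300

Prior × likelihood for each hypothesis:
  Supplier S4: 0.29 × 0.033 = 0.00957
  Supplier S6: 0.05 × 0.2725 = 0.013625
  Supplier S3: 0.08 × 0.14 = 0.0112
  Supplier S1: 0.31 × 0.0675 = 0.020925
  Supplier S2: 0.27 × 0.088 = 0.02376
Normalizing constant = 0.07908.
P(Supplier S2 | evidence) = 0.02376 / 0.07908 ≈ 0.300.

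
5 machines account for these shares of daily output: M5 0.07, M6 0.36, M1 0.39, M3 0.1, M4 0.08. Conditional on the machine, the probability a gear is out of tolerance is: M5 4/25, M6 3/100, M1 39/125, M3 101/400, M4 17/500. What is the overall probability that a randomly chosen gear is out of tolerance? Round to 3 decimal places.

0.172

Compute prior × likelihood for every hypothesis:
  M5: 0.07 × 0.16 = 0.0112
  M6: 0.36 × 0.03 = 0.0108
  M1: 0.39 × 0.312 = 0.12168
  M3: 0.1 × 0.2525 = 0.02525
  M4: 0.08 × 0.034 = 0.00272
P(oversize) = 0.0112 + 0.0108 + 0.12168 + 0.02525 + 0.00272 = 0.17165 → 0.172.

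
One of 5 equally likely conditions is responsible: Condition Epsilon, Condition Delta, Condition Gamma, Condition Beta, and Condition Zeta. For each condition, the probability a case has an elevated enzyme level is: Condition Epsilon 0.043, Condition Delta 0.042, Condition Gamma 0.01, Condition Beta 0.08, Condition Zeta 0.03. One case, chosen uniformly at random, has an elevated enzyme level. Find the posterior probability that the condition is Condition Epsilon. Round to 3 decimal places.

0.210

With a uniform prior (1/5 each), posterior ∝ likelihood:
  Condition Epsilon: 0.043
  Condition Delta: 0.042
  Condition Gamma: 0.01
  Condition Beta: 0.08
  Condition Zeta: 0.03
Total = 0.205.
P(Condition Epsilon | evidence) = 0.043 / 0.205 ≈ 0.210.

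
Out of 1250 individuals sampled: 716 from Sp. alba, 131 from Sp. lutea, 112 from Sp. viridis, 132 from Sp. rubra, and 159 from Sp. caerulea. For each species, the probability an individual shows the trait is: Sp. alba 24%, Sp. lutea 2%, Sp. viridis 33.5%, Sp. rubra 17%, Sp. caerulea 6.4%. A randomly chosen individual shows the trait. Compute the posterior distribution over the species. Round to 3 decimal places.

Sp. alba 0.703, Sp. lutea 0.011, Sp. viridis 0.153, Sp. rubra 0.092, Sp. caerulea 0.042

Unnormalized posteriors (prior × likelihood):
  Sp. alba: 0.5728 × 0.24 = 0.137472
  Sp. lutea: 0.1048 × 0.02 = 0.002096
  Sp. viridis: 0.0896 × 0.335 = 0.030016
  Sp. rubra: 0.1056 × 0.17 = 0.017952
  Sp. caerulea: 0.1272 × 0.064 = 0.0081408
Sum = 0.1956768.
P(Sp. alba | trait) = 0.137472/0.1956768 ≈ 0.703
P(Sp. lutea | trait) = 0.002096/0.1956768 ≈ 0.011
P(Sp. viridis | trait) = 0.030016/0.1956768 ≈ 0.153
P(Sp. rubra | trait) = 0.017952/0.1956768 ≈ 0.092
P(Sp. caerulea | trait) = 0.0081408/0.1956768 ≈ 0.042
(Check: 0.703+0.011+0.153+0.092+0.042 = 1.001.)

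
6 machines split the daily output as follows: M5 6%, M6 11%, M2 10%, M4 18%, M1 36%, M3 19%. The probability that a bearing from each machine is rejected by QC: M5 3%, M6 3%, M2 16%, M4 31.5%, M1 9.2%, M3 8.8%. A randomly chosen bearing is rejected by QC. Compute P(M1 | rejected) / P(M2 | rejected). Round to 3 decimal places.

2.070

By Bayes' rule, posterior ∝ prior × likelihood:
  M5: 0.06 × 0.03 = 0.0018
  M6: 0.11 × 0.03 = 0.0033
  M2: 0.1 × 0.16 = 0.016
  M4: 0.18 × 0.315 = 0.0567
  M1: 0.36 × 0.092 = 0.03312
  M3: 0.19 × 0.088 = 0.01672
Normalizing constant = 0.12764.
The ratio is 0.03312 / 0.016 (the normalizer cancels) = 2.070.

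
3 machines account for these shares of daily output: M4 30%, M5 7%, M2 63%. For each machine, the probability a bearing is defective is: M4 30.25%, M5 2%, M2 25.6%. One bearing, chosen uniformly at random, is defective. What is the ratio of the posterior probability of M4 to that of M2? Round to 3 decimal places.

0.563

Unnormalized posteriors (prior × likelihood):
  M4: 0.3 × 0.3025 = 0.09075
  M5: 0.07 × 0.02 = 0.0014
  M2: 0.63 × 0.256 = 0.16128
Total = 0.25343.
The ratio is 0.09075 / 0.16128 (the normalizer cancels) = 0.563.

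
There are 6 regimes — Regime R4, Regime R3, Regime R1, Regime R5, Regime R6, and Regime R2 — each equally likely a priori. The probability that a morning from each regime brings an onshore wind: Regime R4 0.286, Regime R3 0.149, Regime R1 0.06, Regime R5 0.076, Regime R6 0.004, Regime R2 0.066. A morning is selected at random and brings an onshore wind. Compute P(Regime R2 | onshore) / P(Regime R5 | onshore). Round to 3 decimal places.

With a uniform prior (1/6 each), posterior ∝ likelihood:
  Regime R4: 0.286
  Regime R3: 0.149
  Regime R1: 0.06
  Regime R5: 0.076
  Regime R6: 0.004
  Regime R2: 0.066
Normalizing constant = 0.641.
The ratio is 0.066 / 0.076 (the normalizer cancels) = 0.868.

0.868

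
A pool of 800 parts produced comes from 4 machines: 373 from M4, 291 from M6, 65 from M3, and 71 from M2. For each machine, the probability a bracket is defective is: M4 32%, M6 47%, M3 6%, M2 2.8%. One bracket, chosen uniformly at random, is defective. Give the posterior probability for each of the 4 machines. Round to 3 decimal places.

M4 0.456, M6 0.522, M3 0.015, M2 0.008

Prior × likelihood for each hypothesis:
  M4: 0.46625 × 0.32 = 0.1492
  M6: 0.36375 × 0.47 = 0.1709625
  M3: 0.08125 × 0.06 = 0.004875
  M2: 0.08875 × 0.028 = 0.002485
Normalizing constant = 0.3275225.
P(M4 | defective) = 0.1492/0.3275225 ≈ 0.456
P(M6 | defective) = 0.1709625/0.3275225 ≈ 0.522
P(M3 | defective) = 0.004875/0.3275225 ≈ 0.015
P(M2 | defective) = 0.002485/0.3275225 ≈ 0.008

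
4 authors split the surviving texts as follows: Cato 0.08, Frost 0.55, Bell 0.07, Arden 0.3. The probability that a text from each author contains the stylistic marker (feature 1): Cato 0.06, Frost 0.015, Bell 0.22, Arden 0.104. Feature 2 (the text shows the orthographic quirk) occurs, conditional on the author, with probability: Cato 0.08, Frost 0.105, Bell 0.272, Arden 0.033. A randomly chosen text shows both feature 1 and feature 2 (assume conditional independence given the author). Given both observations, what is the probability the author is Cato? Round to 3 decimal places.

0.059

Compute prior × likelihood for every hypothesis:
  Cato: 0.08 × 0.06 × 0.08 = 0.000384
  Frost: 0.55 × 0.015 × 0.105 = 0.00086625
  Bell: 0.07 × 0.22 × 0.272 = 0.0041888
  Arden: 0.3 × 0.104 × 0.033 = 0.0010296
Sum = 0.00646865.
P(Cato | evidence) = 0.000384 / 0.00646865 ≈ 0.059.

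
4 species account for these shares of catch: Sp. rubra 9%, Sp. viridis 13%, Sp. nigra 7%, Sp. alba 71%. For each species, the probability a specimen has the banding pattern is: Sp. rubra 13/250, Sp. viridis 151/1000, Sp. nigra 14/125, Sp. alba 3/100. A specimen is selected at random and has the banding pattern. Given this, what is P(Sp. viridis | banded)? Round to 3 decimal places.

Compute prior × likelihood for every hypothesis:
  Sp. rubra: 0.09 × 0.052 = 0.00468
  Sp. viridis: 0.13 × 0.151 = 0.01963
  Sp. nigra: 0.07 × 0.112 = 0.00784
  Sp. alba: 0.71 × 0.03 = 0.0213
Normalizing constant = 0.05345.
P(Sp. viridis | evidence) = 0.01963 / 0.05345 ≈ 0.367.

0.367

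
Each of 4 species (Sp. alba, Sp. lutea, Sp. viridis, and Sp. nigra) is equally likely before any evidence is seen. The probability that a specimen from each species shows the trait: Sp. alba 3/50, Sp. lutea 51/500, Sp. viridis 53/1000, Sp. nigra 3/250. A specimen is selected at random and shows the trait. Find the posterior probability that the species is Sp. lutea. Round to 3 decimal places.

0.449

With a uniform prior (1/4 each), posterior ∝ likelihood:
  Sp. alba: 0.06
  Sp. lutea: 0.102
  Sp. viridis: 0.053
  Sp. nigra: 0.012
Normalizing constant = 0.227.
P(Sp. lutea | evidence) = 0.102 / 0.227 ≈ 0.449.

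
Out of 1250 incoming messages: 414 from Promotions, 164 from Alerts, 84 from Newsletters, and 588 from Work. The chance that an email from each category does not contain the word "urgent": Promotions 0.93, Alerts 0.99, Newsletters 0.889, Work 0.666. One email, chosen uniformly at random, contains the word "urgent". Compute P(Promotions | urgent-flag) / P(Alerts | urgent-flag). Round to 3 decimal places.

Taking complements, P(urgent-flag | each) = Promotions 0.07, Alerts 0.01, Newsletters 0.111, Work 0.334.
Unnormalized posteriors (prior × likelihood):
  Promotions: 0.3312 × 0.07 = 0.023184
  Alerts: 0.1312 × 0.01 = 0.001312
  Newsletters: 0.0672 × 0.111 = 0.0074592
  Work: 0.4704 × 0.334 = 0.1571136
Sum = 0.1890688.
The ratio is 0.023184 / 0.001312 (the normalizer cancels) = 17.671.

17.671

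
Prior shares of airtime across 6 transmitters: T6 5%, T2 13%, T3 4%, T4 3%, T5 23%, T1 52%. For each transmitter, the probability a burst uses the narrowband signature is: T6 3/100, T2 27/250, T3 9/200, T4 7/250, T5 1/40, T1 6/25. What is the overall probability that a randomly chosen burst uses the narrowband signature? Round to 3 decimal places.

By Bayes' rule, posterior ∝ prior × likelihood:
  T6: 0.05 × 0.03 = 0.0015
  T2: 0.13 × 0.108 = 0.01404
  T3: 0.04 × 0.045 = 0.0018
  T4: 0.03 × 0.028 = 0.00084
  T5: 0.23 × 0.025 = 0.00575
  T1: 0.52 × 0.24 = 0.1248
P(narrowband) = 0.0015 + 0.01404 + 0.0018 + 0.00084 + 0.00575 + 0.1248 = 0.14873 → 0.149.

0.149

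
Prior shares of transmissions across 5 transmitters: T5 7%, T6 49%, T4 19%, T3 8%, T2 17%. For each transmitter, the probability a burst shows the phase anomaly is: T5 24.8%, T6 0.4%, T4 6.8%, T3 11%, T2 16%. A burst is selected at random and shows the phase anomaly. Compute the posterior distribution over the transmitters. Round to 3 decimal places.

T5 0.254, T6 0.029, T4 0.189, T3 0.129, T2 0.399

Prior × likelihood for each hypothesis:
  T5: 0.07 × 0.248 = 0.01736
  T6: 0.49 × 0.004 = 0.00196
  T4: 0.19 × 0.068 = 0.01292
  T3: 0.08 × 0.11 = 0.0088
  T2: 0.17 × 0.16 = 0.0272
Sum = 0.06824.
P(T5 | anomaly) = 0.01736/0.06824 ≈ 0.254
P(T6 | anomaly) = 0.00196/0.06824 ≈ 0.029
P(T4 | anomaly) = 0.01292/0.06824 ≈ 0.189
P(T3 | anomaly) = 0.0088/0.06824 ≈ 0.129
P(T2 | anomaly) = 0.0272/0.06824 ≈ 0.399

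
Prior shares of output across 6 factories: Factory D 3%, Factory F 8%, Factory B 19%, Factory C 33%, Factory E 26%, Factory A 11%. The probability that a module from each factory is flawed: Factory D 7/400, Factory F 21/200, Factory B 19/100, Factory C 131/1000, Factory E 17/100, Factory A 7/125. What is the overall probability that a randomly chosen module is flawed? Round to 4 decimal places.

By Bayes' rule, posterior ∝ prior × likelihood:
  Factory D: 0.03 × 0.0175 = 0.000525
  Factory F: 0.08 × 0.105 = 0.0084
  Factory B: 0.19 × 0.19 = 0.0361
  Factory C: 0.33 × 0.131 = 0.04323
  Factory E: 0.26 × 0.17 = 0.0442
  Factory A: 0.11 × 0.056 = 0.00616
P(flawed) = 0.000525 + 0.0084 + 0.0361 + 0.04323 + 0.0442 + 0.00616 = 0.138615 → 0.1386.

0.1386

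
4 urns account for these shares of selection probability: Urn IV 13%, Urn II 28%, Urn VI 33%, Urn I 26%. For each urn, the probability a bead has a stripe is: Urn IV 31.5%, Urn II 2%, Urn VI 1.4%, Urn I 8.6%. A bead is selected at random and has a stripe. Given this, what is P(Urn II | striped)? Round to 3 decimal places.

0.076

Compute prior × likelihood for every hypothesis:
  Urn IV: 0.13 × 0.315 = 0.04095
  Urn II: 0.28 × 0.02 = 0.0056
  Urn VI: 0.33 × 0.014 = 0.00462
  Urn I: 0.26 × 0.086 = 0.02236
Total = 0.07353.
P(Urn II | evidence) = 0.0056 / 0.07353 ≈ 0.076.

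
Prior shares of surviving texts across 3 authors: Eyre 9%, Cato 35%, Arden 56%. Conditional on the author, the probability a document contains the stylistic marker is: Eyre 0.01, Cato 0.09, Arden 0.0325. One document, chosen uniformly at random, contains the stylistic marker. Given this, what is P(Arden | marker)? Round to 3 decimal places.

0.360

Compute prior × likelihood for every hypothesis:
  Eyre: 0.09 × 0.01 = 0.0009
  Cato: 0.35 × 0.09 = 0.0315
  Arden: 0.56 × 0.0325 = 0.0182
Normalizing constant = 0.0506.
P(Arden | evidence) = 0.0182 / 0.0506 ≈ 0.360.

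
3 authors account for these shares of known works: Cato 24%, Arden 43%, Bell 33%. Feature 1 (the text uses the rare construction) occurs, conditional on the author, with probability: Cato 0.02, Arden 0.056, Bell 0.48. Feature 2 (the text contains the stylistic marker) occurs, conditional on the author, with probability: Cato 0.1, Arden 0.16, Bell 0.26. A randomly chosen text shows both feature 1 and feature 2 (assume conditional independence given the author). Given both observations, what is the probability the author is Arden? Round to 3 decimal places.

0.085

By Bayes' rule, posterior ∝ prior × likelihood:
  Cato: 0.24 × 0.02 × 0.1 = 0.00048
  Arden: 0.43 × 0.056 × 0.16 = 0.0038528
  Bell: 0.33 × 0.48 × 0.26 = 0.041184
Sum = 0.0455168.
P(Arden | evidence) = 0.0038528 / 0.0455168 ≈ 0.085.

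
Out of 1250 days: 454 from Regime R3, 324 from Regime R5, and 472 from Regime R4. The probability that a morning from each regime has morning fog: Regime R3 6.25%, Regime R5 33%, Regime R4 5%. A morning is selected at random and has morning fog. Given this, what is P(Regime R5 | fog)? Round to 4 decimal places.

0.6729

Prior × likelihood for each hypothesis:
  Regime R3: 0.3632 × 0.0625 = 0.0227
  Regime R5: 0.2592 × 0.33 = 0.085536
  Regime R4: 0.3776 × 0.05 = 0.01888
Total = 0.127116.
P(Regime R5 | evidence) = 0.085536 / 0.127116 ≈ 0.6729.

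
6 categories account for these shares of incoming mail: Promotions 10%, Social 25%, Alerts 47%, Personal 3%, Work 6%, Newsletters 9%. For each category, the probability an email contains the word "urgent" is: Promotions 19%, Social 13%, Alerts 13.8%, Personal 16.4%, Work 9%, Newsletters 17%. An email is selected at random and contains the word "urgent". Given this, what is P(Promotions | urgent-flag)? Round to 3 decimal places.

By Bayes' rule, posterior ∝ prior × likelihood:
  Promotions: 0.1 × 0.19 = 0.019
  Social: 0.25 × 0.13 = 0.0325
  Alerts: 0.47 × 0.138 = 0.06486
  Personal: 0.03 × 0.164 = 0.00492
  Work: 0.06 × 0.09 = 0.0054
  Newsletters: 0.09 × 0.17 = 0.0153
Normalizing constant = 0.14198.
P(Promotions | evidence) = 0.019 / 0.14198 ≈ 0.134.

0.134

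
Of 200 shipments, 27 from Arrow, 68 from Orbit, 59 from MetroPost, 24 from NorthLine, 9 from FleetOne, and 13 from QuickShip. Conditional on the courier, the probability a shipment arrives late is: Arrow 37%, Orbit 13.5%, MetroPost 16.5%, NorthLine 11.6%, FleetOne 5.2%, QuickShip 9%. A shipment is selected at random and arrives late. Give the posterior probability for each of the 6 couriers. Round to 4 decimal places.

Compute prior × likelihood for every hypothesis:
  Arrow: 0.135 × 0.37 = 0.04995
  Orbit: 0.34 × 0.135 = 0.0459
  MetroPost: 0.295 × 0.165 = 0.048675
  NorthLine: 0.12 × 0.116 = 0.01392
  FleetOne: 0.045 × 0.052 = 0.00234
  QuickShip: 0.065 × 0.09 = 0.00585
Total = 0.166635.
P(Arrow | late) = 0.04995/0.166635 ≈ 0.2998
P(Orbit | late) = 0.0459/0.166635 ≈ 0.2755
P(MetroPost | late) = 0.048675/0.166635 ≈ 0.2921
P(NorthLine | late) = 0.01392/0.166635 ≈ 0.0835
P(FleetOne | late) = 0.00234/0.166635 ≈ 0.0140
P(QuickShip | late) = 0.00585/0.166635 ≈ 0.0351
(Check: 0.2998+0.2755+0.2921+0.0835+0.0140+0.0351 = 1.0000.)

Arrow 0.2998, Orbit 0.2755, MetroPost 0.2921, NorthLine 0.0835, FleetOne 0.0140, QuickShip 0.0351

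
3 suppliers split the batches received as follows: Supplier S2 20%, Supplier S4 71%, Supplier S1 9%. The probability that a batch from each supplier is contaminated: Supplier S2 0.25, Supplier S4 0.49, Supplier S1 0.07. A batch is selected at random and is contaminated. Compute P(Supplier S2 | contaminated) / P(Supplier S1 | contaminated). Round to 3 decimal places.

By Bayes' rule, posterior ∝ prior × likelihood:
  Supplier S2: 0.2 × 0.25 = 0.05
  Supplier S4: 0.71 × 0.49 = 0.3479
  Supplier S1: 0.09 × 0.07 = 0.0063
Normalizing constant = 0.4042.
The ratio is 0.05 / 0.0063 (the normalizer cancels) = 7.937.

7.937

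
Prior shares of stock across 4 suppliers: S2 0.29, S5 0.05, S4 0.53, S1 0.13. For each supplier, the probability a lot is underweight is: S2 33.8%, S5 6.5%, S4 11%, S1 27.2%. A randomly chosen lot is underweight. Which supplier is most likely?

S2

Prior × likelihood for each hypothesis:
  S2: 0.29 × 0.338 = 0.09802
  S5: 0.05 × 0.065 = 0.00325
  S4: 0.53 × 0.11 = 0.0583
  S1: 0.13 × 0.272 = 0.03536
Sum = 0.19493.
Largest term belongs to S2, so S2 is most probable.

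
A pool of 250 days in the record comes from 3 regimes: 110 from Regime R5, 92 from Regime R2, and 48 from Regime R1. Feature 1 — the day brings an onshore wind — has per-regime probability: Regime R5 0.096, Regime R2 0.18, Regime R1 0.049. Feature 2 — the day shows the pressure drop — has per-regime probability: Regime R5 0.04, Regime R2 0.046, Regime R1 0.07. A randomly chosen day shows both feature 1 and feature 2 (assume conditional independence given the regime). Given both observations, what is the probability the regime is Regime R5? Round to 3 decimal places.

Compute prior × likelihood for every hypothesis:
  Regime R5: 0.44 × 0.096 × 0.04 = 0.0016896
  Regime R2: 0.368 × 0.18 × 0.046 = 0.00304704
  Regime R1: 0.192 × 0.049 × 0.07 = 0.00065856
Sum = 0.0053952.
P(Regime R5 | evidence) = 0.0016896 / 0.0053952 ≈ 0.313.

0.313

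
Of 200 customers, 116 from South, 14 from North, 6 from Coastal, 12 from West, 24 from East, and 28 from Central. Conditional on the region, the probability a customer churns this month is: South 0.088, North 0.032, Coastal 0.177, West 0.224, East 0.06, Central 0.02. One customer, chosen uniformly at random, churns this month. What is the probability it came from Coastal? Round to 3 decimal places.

0.065

Prior × likelihood for each hypothesis:
  South: 0.58 × 0.088 = 0.05104
  North: 0.07 × 0.032 = 0.00224
  Coastal: 0.03 × 0.177 = 0.00531
  West: 0.06 × 0.224 = 0.01344
  East: 0.12 × 0.06 = 0.0072
  Central: 0.14 × 0.02 = 0.0028
Sum = 0.08203.
P(Coastal | evidence) = 0.00531 / 0.08203 ≈ 0.065.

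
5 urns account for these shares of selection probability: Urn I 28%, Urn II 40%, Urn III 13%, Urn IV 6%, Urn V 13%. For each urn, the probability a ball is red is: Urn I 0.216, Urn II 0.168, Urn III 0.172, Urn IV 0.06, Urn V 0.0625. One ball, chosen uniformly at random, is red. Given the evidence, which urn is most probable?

Urn II

By Bayes' rule, posterior ∝ prior × likelihood:
  Urn I: 0.28 × 0.216 = 0.06048
  Urn II: 0.4 × 0.168 = 0.0672
  Urn III: 0.13 × 0.172 = 0.02236
  Urn IV: 0.06 × 0.06 = 0.0036
  Urn V: 0.13 × 0.0625 = 0.008125
Total = 0.161765.
Largest term belongs to Urn II, so Urn II is most probable.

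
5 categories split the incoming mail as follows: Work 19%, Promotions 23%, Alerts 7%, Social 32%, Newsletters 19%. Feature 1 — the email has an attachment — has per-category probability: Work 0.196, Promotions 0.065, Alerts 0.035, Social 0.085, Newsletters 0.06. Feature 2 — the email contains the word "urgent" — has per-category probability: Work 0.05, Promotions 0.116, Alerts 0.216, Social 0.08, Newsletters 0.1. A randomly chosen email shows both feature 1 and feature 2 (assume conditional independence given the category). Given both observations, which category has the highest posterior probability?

Unnormalized posteriors (prior × likelihood):
  Work: 0.19 × 0.196 × 0.05 = 0.001862
  Promotions: 0.23 × 0.065 × 0.116 = 0.0017342
  Alerts: 0.07 × 0.035 × 0.216 = 0.0005292
  Social: 0.32 × 0.085 × 0.08 = 0.002176
  Newsletters: 0.19 × 0.06 × 0.1 = 0.00114
Total = 0.0074414.
Largest term belongs to Social, so Social is most probable.

Social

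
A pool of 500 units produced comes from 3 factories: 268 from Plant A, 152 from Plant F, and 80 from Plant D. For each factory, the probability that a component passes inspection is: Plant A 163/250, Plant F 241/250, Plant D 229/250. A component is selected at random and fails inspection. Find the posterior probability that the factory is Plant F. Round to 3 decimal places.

Taking complements, P(nonconforming | each) = Plant A 0.348, Plant F 0.036, Plant D 0.084.
Unnormalized posteriors (prior × likelihood):
  Plant A: 0.536 × 0.348 = 0.186528
  Plant F: 0.304 × 0.036 = 0.010944
  Plant D: 0.16 × 0.084 = 0.01344
Total = 0.210912.
P(Plant F | evidence) = 0.010944 / 0.210912 ≈ 0.052.

0.052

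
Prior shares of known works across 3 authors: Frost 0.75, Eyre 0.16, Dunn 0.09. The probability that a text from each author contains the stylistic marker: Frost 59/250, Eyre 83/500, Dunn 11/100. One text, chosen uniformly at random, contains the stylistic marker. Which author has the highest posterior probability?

By Bayes' rule, posterior ∝ prior × likelihood:
  Frost: 0.75 × 0.236 = 0.177
  Eyre: 0.16 × 0.166 = 0.02656
  Dunn: 0.09 × 0.11 = 0.0099
Sum = 0.21346.
Largest term belongs to Frost, so Frost is most probable.

Frost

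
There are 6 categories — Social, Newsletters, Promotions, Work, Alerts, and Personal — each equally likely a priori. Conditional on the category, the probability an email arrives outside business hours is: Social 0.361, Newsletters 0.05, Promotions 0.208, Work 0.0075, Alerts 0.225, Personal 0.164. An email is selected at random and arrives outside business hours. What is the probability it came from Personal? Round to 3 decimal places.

Since the prior is uniform, the posterior is proportional to the likelihood:
  Social: 0.361
  Newsletters: 0.05
  Promotions: 0.208
  Work: 0.0075
  Alerts: 0.225
  Personal: 0.164
Sum = 1.0155.
P(Personal | evidence) = 0.164 / 1.0155 ≈ 0.161.

0.161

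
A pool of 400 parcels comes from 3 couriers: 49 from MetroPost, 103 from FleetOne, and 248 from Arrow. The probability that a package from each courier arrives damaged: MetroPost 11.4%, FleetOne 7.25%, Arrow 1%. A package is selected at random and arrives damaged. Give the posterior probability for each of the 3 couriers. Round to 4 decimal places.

Unnormalized posteriors (prior × likelihood):
  MetroPost: 0.1225 × 0.114 = 0.013965
  FleetOne: 0.2575 × 0.0725 = 0.01866875
  Arrow: 0.62 × 0.01 = 0.0062
Sum = 0.03883375.
P(MetroPost | damaged) = 0.013965/0.03883375 ≈ 0.3596
P(FleetOne | damaged) = 0.01866875/0.03883375 ≈ 0.4807
P(Arrow | damaged) = 0.0062/0.03883375 ≈ 0.1597

MetroPost 0.3596, FleetOne 0.4807, Arrow 0.1597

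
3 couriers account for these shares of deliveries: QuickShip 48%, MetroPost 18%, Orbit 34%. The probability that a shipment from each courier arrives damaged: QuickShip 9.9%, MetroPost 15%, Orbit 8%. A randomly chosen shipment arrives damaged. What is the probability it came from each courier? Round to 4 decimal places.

QuickShip 0.4672, MetroPost 0.2654, Orbit 0.2674

Compute prior × likelihood for every hypothesis:
  QuickShip: 0.48 × 0.099 = 0.04752
  MetroPost: 0.18 × 0.15 = 0.027
  Orbit: 0.34 × 0.08 = 0.0272
Sum = 0.10172.
P(QuickShip | damaged) = 0.04752/0.10172 ≈ 0.4672
P(MetroPost | damaged) = 0.027/0.10172 ≈ 0.2654
P(Orbit | damaged) = 0.0272/0.10172 ≈ 0.2674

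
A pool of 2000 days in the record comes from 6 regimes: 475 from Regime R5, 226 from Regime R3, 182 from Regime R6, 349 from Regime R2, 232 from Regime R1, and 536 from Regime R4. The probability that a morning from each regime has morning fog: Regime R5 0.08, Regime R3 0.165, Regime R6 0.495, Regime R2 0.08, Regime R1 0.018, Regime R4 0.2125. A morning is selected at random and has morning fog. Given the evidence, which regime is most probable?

Compute prior × likelihood for every hypothesis:
  Regime R5: 0.2375 × 0.08 = 0.019
  Regime R3: 0.113 × 0.165 = 0.018645
  Regime R6: 0.091 × 0.495 = 0.045045
  Regime R2: 0.1745 × 0.08 = 0.01396
  Regime R1: 0.116 × 0.018 = 0.002088
  Regime R4: 0.268 × 0.2125 = 0.05695
Total = 0.155688.
Largest term belongs to Regime R4, so Regime R4 is most probable.

Regime R4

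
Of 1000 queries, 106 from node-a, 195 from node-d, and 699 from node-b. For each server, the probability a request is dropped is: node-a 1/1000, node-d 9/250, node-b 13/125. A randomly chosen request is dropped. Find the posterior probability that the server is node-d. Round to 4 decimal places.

0.0879

Prior × likelihood for each hypothesis:
  node-a: 0.106 × 0.001 = 0.000106
  node-d: 0.195 × 0.036 = 0.00702
  node-b: 0.699 × 0.104 = 0.072696
Total = 0.079822.
P(node-d | evidence) = 0.00702 / 0.079822 ≈ 0.0879.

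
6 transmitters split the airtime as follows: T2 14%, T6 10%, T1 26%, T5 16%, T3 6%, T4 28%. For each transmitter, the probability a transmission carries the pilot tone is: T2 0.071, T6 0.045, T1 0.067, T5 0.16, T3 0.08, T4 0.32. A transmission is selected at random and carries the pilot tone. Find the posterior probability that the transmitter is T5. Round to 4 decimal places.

0.1686

Compute prior × likelihood for every hypothesis:
  T2: 0.14 × 0.071 = 0.00994
  T6: 0.1 × 0.045 = 0.0045
  T1: 0.26 × 0.067 = 0.01742
  T5: 0.16 × 0.16 = 0.0256
  T3: 0.06 × 0.08 = 0.0048
  T4: 0.28 × 0.32 = 0.0896
Sum = 0.15186.
P(T5 | evidence) = 0.0256 / 0.15186 ≈ 0.1686.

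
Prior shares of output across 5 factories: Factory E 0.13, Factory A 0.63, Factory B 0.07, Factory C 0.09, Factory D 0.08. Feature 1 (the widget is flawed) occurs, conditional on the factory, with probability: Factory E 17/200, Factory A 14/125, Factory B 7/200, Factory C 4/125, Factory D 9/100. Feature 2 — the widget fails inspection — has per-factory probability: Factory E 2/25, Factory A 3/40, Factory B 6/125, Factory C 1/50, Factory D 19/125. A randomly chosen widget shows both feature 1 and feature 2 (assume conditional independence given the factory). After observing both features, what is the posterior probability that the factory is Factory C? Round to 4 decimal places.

0.0077

Prior × likelihood for each hypothesis:
  Factory E: 0.13 × 0.085 × 0.08 = 0.000884
  Factory A: 0.63 × 0.112 × 0.075 = 0.005292
  Factory B: 0.07 × 0.035 × 0.048 = 0.0001176
  Factory C: 0.09 × 0.032 × 0.02 = 0.0000576
  Factory D: 0.08 × 0.09 × 0.152 = 0.0010944
Normalizing constant = 0.0074456.
P(Factory C | evidence) = 0.0000576 / 0.0074456 ≈ 0.0077.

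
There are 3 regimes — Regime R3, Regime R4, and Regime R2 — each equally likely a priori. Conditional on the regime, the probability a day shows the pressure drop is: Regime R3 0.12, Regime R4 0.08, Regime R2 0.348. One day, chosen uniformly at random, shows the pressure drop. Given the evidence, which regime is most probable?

Regime R2

Since the prior is uniform, the posterior is proportional to the likelihood:
  Regime R3: 0.12
  Regime R4: 0.08
  Regime R2: 0.348
Normalizing constant = 0.548.
Largest term belongs to Regime R2, so Regime R2 is most probable.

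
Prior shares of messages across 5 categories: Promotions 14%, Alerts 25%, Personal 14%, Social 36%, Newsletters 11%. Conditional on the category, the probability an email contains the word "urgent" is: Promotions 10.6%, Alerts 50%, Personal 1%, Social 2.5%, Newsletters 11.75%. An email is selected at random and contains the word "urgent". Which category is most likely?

By Bayes' rule, posterior ∝ prior × likelihood:
  Promotions: 0.14 × 0.106 = 0.01484
  Alerts: 0.25 × 0.5 = 0.125
  Personal: 0.14 × 0.01 = 0.0014
  Social: 0.36 × 0.025 = 0.009
  Newsletters: 0.11 × 0.1175 = 0.012925
Normalizing constant = 0.163165.
Largest term belongs to Alerts, so Alerts is most probable.

Alerts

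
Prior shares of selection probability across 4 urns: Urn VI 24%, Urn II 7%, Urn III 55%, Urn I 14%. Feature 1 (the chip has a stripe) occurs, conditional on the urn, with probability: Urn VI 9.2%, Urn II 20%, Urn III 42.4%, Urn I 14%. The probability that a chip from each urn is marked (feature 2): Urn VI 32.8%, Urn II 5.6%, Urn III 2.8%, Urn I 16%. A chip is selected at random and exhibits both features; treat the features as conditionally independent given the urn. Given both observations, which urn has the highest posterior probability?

Urn VI

Compute prior × likelihood for every hypothesis:
  Urn VI: 0.24 × 0.092 × 0.328 = 0.00724224
  Urn II: 0.07 × 0.2 × 0.056 = 0.000784
  Urn III: 0.55 × 0.424 × 0.028 = 0.0065296
  Urn I: 0.14 × 0.14 × 0.16 = 0.003136
Sum = 0.01769184.
Largest term belongs to Urn VI, so Urn VI is most probable.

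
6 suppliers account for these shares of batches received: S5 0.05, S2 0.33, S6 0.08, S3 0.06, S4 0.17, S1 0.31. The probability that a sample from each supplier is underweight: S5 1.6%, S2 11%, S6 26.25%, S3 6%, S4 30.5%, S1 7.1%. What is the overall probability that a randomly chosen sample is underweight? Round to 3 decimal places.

Unnormalized posteriors (prior × likelihood):
  S5: 0.05 × 0.016 = 0.0008
  S2: 0.33 × 0.11 = 0.0363
  S6: 0.08 × 0.2625 = 0.021
  S3: 0.06 × 0.06 = 0.0036
  S4: 0.17 × 0.305 = 0.05185
  S1: 0.31 × 0.071 = 0.02201
P(underweight) = 0.0008 + 0.0363 + 0.021 + 0.0036 + 0.05185 + 0.02201 = 0.13556 → 0.136.

0.136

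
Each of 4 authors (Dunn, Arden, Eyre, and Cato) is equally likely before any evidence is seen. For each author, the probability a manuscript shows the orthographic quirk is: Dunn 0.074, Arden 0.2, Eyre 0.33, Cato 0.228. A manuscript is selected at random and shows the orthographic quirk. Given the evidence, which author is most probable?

With a uniform prior (1/4 each), posterior ∝ likelihood:
  Dunn: 0.074
  Arden: 0.2
  Eyre: 0.33
  Cato: 0.228
Total = 0.832.
Largest term belongs to Eyre, so Eyre is most probable.

Eyre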